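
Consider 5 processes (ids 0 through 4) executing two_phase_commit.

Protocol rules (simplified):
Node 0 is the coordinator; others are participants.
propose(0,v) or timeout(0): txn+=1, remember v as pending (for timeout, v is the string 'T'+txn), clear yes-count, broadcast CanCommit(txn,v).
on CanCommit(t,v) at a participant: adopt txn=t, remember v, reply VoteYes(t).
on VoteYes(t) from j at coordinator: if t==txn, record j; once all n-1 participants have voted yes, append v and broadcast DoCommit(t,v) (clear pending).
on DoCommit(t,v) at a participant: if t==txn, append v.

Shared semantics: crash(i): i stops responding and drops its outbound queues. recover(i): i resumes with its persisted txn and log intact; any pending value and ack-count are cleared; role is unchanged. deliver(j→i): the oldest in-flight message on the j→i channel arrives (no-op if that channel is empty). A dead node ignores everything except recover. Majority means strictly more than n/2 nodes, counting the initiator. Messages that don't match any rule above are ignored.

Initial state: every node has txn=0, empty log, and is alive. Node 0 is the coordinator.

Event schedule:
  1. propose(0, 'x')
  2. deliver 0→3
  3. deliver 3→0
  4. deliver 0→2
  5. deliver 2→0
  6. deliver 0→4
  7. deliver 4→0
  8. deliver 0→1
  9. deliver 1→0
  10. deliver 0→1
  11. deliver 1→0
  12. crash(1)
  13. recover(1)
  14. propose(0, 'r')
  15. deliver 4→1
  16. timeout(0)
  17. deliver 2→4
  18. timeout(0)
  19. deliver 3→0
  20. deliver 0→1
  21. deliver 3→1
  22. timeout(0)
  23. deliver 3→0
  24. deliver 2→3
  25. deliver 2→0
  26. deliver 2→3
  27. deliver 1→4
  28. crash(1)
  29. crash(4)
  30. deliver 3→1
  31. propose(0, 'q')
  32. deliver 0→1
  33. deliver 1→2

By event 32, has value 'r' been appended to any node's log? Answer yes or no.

step 1 propose(0,'x'): 0={coor,t=1,log=-}
step 2 deliver 0→3: 3={part,t=1,log=-}
step 3 deliver 3→0: —
step 4 deliver 0→2: 2={part,t=1,log=-}
step 5 deliver 2→0: —
step 6 deliver 0→4: 4={part,t=1,log=-}
step 7 deliver 4→0: —
step 8 deliver 0→1: 1={part,t=1,log=-}
step 9 deliver 1→0: 0={coor,t=1,log=x}
step 10 deliver 0→1: 1={part,t=1,log=x}
step 11 deliver 1→0: —
step 12 crash(1): 1={✗part,t=1,log=x}
step 13 recover(1): 1={part,t=1,log=x}
step 14 propose(0,'r'): 0={coor,t=2,log=x}
step 15 deliver 4→1: —
step 16 timeout(0): 0={coor,t=3,log=x}
step 17 deliver 2→4: —
step 18 timeout(0): 0={coor,t=4,log=x}
step 19 deliver 3→0: —
step 20 deliver 0→1: 1={part,t=2,log=x}
step 21 deliver 3→1: —
step 22 timeout(0): 0={coor,t=5,log=x}
step 23 deliver 3→0: —
step 24 deliver 2→3: —
step 25 deliver 2→0: —
step 26 deliver 2→3: —
step 27 deliver 1→4: —
step 28 crash(1): 1={✗part,t=2,log=x}
step 29 crash(4): 4={✗part,t=1,log=-}
step 30 deliver 3→1: —
step 31 propose(0,'q'): 0={coor,t=6,log=x}
step 32 deliver 0→1: —

no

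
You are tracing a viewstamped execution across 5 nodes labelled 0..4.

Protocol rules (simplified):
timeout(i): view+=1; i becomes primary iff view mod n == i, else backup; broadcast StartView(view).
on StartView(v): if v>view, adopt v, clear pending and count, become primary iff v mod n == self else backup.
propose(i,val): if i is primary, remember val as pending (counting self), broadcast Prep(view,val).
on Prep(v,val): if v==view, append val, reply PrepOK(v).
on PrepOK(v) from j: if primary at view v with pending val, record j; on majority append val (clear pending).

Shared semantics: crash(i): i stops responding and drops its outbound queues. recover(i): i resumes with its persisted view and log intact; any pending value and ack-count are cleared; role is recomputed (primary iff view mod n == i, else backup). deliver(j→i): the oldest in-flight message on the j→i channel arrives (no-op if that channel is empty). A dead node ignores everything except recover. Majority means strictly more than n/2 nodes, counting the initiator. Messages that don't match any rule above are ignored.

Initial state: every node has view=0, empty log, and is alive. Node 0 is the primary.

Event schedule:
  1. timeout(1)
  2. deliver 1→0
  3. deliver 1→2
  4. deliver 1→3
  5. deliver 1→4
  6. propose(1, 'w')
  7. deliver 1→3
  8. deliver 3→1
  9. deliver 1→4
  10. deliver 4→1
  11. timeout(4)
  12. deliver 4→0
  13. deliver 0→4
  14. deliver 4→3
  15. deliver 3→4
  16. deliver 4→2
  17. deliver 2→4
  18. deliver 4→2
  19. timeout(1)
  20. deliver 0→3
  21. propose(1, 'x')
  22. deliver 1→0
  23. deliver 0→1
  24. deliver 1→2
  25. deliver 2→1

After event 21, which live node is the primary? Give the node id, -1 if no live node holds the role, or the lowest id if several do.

e1 timeout(1): 1[prim,v=1,-]
e2 deliver 1→0: 0[back,v=1,-]
e3 deliver 1→2: 2[back,v=1,-]
e4 deliver 1→3: 3[back,v=1,-]
e5 deliver 1→4: 4[back,v=1,-]
e6 propose(1,'w'): ·
e7 deliver 1→3: 3[back,v=1,w]
e8 deliver 3→1: ·
e9 deliver 1→4: 4[back,v=1,w]
e10 deliver 4→1: 1[prim,v=1,w]
e11 timeout(4): 4[back,v=2,w]
e12 deliver 4→0: 0[back,v=2,-]
e13 deliver 0→4: ·
e14 deliver 4→3: 3[back,v=2,w]
e15 deliver 3→4: ·
e16 deliver 4→2: 2[prim,v=2,-]
e17 deliver 2→4: ·
e18 deliver 4→2: ·
e19 timeout(1): 1[back,v=2,w]
e20 deliver 0→3: ·
e21 propose(1,'x'): ·

2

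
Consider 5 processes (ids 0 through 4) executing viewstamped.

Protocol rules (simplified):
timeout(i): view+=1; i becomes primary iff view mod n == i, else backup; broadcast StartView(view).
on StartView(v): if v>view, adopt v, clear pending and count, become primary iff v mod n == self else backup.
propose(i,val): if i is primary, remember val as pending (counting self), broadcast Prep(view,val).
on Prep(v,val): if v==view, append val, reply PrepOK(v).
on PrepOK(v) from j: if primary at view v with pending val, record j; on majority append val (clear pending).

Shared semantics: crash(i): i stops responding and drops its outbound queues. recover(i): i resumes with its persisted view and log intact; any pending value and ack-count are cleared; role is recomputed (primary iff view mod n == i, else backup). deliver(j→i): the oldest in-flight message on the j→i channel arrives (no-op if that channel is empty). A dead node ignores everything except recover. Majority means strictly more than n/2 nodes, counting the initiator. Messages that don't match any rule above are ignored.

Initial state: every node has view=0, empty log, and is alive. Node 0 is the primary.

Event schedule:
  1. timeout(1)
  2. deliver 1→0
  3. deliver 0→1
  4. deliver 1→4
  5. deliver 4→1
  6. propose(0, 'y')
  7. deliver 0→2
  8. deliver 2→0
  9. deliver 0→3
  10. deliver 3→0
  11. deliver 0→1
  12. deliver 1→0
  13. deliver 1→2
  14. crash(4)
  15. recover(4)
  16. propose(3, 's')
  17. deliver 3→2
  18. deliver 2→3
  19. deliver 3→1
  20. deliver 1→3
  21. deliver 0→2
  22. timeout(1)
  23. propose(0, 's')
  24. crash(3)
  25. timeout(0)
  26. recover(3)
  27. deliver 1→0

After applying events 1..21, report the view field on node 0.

1

1. timeout(1):  <1:prim v1 ->
2. deliver 1→0:  <0:back v1 ->
3. deliver 0→1:  nop
4. deliver 1→4:  <4:back v1 ->
5. deliver 4→1:  nop
6. propose(0,'y'):  nop
7. deliver 0→2:  nop
8. deliver 2→0:  nop
9. deliver 0→3:  nop
10. deliver 3→0:  nop
11. deliver 0→1:  nop
12. deliver 1→0:  nop
13. deliver 1→2:  <2:back v1 ->
14. crash(4):  <4:✗back v1 ->
15. recover(4):  <4:back v1 ->
16. propose(3,'s'):  nop
17. deliver 3→2:  nop
18. deliver 2→3:  nop
19. deliver 3→1:  nop
20. deliver 1→3:  <3:back v1 ->
21. deliver 0→2:  nop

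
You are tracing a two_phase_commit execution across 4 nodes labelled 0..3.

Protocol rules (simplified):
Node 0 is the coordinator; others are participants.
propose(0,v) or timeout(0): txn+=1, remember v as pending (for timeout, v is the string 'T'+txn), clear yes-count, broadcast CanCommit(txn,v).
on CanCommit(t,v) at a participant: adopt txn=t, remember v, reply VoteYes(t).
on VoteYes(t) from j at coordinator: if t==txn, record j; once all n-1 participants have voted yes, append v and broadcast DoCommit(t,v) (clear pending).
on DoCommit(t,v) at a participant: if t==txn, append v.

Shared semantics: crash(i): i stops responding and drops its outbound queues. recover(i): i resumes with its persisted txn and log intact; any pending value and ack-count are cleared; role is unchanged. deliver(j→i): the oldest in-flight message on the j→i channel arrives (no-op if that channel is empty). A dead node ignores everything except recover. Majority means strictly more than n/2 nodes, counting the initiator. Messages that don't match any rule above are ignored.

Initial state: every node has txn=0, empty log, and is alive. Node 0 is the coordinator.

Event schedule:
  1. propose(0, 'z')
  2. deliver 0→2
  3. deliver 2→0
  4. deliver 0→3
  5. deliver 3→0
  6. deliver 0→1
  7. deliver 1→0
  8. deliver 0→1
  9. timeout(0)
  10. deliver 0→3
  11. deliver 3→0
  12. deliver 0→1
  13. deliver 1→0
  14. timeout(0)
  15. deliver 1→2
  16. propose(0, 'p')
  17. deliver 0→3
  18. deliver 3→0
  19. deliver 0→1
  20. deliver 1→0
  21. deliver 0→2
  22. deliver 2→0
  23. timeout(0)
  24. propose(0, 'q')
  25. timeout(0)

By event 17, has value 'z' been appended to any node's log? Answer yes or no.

yes

step 1 propose(0,'z'): 0={coor,t=1,log=-}
step 2 deliver 0→2: 2={part,t=1,log=-}
step 3 deliver 2→0: —
step 4 deliver 0→3: 3={part,t=1,log=-}
step 5 deliver 3→0: —
step 6 deliver 0→1: 1={part,t=1,log=-}
step 7 deliver 1→0: 0={coor,t=1,log=z}
step 8 deliver 0→1: 1={part,t=1,log=z}
step 9 timeout(0): 0={coor,t=2,log=z}
step 10 deliver 0→3: 3={part,t=1,log=z}
step 11 deliver 3→0: —
step 12 deliver 0→1: 1={part,t=2,log=z}
step 13 deliver 1→0: —
step 14 timeout(0): 0={coor,t=3,log=z}
step 15 deliver 1→2: —
step 16 propose(0,'p'): 0={coor,t=4,log=z}
step 17 deliver 0→3: 3={part,t=2,log=z}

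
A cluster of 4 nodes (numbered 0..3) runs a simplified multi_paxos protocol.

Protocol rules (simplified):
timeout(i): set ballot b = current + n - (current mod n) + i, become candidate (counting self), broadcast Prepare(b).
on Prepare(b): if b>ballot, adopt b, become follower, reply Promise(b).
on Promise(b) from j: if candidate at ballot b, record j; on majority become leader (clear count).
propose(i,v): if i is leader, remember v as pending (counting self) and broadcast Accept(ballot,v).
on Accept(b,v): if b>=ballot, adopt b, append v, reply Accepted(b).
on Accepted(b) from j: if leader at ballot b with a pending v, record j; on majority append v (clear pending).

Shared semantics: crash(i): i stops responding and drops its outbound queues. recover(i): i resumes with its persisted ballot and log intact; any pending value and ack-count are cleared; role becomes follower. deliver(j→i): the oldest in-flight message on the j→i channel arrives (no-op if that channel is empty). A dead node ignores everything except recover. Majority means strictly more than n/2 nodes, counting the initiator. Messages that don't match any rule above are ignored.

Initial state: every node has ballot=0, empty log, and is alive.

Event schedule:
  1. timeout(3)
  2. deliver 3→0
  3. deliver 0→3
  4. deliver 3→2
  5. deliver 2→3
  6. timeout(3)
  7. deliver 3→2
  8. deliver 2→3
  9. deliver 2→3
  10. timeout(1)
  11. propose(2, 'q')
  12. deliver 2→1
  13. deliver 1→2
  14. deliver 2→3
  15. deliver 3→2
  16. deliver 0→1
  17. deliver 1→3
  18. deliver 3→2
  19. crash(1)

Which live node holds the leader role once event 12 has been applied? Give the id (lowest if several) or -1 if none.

step 1 timeout(3): 3={cand,b=7,log=-}
step 2 deliver 3→0: 0={foll,b=7,log=-}
step 3 deliver 0→3: —
step 4 deliver 3→2: 2={foll,b=7,log=-}
step 5 deliver 2→3: 3={lead,b=7,log=-}
step 6 timeout(3): 3={cand,b=11,log=-}
step 7 deliver 3→2: 2={foll,b=11,log=-}
step 8 deliver 2→3: —
step 9 deliver 2→3: —
step 10 timeout(1): 1={cand,b=5,log=-}
step 11 propose(2,'q'): —
step 12 deliver 2→1: —

-1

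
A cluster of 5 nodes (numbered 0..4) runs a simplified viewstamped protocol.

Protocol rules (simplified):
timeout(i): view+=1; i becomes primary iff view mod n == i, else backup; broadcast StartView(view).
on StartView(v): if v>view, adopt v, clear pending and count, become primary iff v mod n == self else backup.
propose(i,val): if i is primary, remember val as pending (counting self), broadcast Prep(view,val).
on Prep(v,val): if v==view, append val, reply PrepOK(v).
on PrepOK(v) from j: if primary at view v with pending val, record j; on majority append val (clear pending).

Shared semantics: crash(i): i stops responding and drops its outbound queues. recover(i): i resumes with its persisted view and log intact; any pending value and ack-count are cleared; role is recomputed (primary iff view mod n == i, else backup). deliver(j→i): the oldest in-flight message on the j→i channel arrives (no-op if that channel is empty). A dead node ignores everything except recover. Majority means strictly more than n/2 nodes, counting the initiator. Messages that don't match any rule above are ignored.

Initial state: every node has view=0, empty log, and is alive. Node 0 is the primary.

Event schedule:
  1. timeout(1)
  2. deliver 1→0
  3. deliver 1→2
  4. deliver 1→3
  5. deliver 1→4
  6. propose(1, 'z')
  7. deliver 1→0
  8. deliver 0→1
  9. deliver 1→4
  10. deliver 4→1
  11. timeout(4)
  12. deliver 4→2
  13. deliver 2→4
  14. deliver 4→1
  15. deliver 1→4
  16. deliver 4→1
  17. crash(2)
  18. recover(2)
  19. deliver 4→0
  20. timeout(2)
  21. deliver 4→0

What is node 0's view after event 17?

1

after 1 — timeout(1): n1:prim/v1/[-]
after 2 — deliver 1→0: n0:back/v1/[-]
after 3 — deliver 1→2: n2:back/v1/[-]
after 4 — deliver 1→3: n3:back/v1/[-]
after 5 — deliver 1→4: n4:back/v1/[-]
after 6 — propose(1,'z'): ·
after 7 — deliver 1→0: n0:back/v1/[z]
after 8 — deliver 0→1: ·
after 9 — deliver 1→4: n4:back/v1/[z]
after 10 — deliver 4→1: n1:prim/v1/[z]
after 11 — timeout(4): n4:back/v2/[z]
after 12 — deliver 4→2: n2:prim/v2/[-]
after 13 — deliver 2→4: ·
after 14 — deliver 4→1: n1:back/v2/[z]
after 15 — deliver 1→4: ·
after 16 — deliver 4→1: ·
after 17 — crash(2): n2:✗prim/v2/[-]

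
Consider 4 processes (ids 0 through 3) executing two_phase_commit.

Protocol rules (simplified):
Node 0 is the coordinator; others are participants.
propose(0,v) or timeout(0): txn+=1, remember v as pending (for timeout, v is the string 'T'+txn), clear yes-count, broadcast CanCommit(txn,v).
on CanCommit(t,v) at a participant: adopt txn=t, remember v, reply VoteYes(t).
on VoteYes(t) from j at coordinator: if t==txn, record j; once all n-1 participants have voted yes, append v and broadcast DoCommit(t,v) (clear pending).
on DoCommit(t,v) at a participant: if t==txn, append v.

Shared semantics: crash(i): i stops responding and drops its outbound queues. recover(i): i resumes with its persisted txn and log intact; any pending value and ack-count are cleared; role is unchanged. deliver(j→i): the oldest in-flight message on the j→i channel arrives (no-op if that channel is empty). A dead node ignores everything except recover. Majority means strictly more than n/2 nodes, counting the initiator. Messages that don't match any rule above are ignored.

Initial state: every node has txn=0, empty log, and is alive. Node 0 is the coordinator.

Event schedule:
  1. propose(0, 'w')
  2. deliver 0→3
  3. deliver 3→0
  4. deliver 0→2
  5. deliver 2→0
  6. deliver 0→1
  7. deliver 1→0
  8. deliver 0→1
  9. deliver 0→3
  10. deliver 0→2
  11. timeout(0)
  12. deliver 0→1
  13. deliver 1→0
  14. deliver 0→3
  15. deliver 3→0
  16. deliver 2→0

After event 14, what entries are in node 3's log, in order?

w

1. propose(0,'w'):  <0:coor t1 ->
2. deliver 0→3:  <3:part t1 ->
3. deliver 3→0:  nop
4. deliver 0→2:  <2:part t1 ->
5. deliver 2→0:  nop
6. deliver 0→1:  <1:part t1 ->
7. deliver 1→0:  <0:coor t1 w>
8. deliver 0→1:  <1:part t1 w>
9. deliver 0→3:  <3:part t1 w>
10. deliver 0→2:  <2:part t1 w>
11. timeout(0):  <0:coor t2 w>
12. deliver 0→1:  <1:part t2 w>
13. deliver 1→0:  nop
14. deliver 0→3:  <3:part t2 w>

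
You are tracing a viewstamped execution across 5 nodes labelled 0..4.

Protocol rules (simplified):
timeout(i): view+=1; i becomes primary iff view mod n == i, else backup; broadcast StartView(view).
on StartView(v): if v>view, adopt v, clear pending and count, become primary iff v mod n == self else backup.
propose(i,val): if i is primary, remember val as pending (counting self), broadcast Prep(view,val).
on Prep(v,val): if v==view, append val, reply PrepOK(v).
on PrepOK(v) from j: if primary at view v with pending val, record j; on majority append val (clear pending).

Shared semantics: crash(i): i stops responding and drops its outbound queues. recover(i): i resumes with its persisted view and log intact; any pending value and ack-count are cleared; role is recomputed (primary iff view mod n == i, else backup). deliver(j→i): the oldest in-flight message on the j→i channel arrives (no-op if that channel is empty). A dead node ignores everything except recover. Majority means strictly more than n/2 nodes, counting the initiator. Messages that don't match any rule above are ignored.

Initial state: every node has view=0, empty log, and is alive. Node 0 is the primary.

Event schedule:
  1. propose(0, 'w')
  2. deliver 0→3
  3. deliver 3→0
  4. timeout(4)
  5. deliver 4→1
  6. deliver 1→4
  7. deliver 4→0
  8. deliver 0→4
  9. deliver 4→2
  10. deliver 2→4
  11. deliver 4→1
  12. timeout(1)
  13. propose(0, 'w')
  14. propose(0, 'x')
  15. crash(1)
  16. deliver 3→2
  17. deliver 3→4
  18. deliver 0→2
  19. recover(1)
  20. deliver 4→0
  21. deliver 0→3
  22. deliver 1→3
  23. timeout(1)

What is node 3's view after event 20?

e1 propose(0,'w'): ·
e2 deliver 0→3: 3[back,v=0,w]
e3 deliver 3→0: ·
e4 timeout(4): 4[back,v=1,-]
e5 deliver 4→1: 1[prim,v=1,-]
e6 deliver 1→4: ·
e7 deliver 4→0: 0[back,v=1,-]
e8 deliver 0→4: ·
e9 deliver 4→2: 2[back,v=1,-]
e10 deliver 2→4: ·
e11 deliver 4→1: ·
e12 timeout(1): 1[back,v=2,-]
e13 propose(0,'w'): ·
e14 propose(0,'x'): ·
e15 crash(1): 1[✗back,v=2,-]
e16 deliver 3→2: ·
e17 deliver 3→4: ·
e18 deliver 0→2: ·
e19 recover(1): 1[back,v=2,-]
e20 deliver 4→0: ·

0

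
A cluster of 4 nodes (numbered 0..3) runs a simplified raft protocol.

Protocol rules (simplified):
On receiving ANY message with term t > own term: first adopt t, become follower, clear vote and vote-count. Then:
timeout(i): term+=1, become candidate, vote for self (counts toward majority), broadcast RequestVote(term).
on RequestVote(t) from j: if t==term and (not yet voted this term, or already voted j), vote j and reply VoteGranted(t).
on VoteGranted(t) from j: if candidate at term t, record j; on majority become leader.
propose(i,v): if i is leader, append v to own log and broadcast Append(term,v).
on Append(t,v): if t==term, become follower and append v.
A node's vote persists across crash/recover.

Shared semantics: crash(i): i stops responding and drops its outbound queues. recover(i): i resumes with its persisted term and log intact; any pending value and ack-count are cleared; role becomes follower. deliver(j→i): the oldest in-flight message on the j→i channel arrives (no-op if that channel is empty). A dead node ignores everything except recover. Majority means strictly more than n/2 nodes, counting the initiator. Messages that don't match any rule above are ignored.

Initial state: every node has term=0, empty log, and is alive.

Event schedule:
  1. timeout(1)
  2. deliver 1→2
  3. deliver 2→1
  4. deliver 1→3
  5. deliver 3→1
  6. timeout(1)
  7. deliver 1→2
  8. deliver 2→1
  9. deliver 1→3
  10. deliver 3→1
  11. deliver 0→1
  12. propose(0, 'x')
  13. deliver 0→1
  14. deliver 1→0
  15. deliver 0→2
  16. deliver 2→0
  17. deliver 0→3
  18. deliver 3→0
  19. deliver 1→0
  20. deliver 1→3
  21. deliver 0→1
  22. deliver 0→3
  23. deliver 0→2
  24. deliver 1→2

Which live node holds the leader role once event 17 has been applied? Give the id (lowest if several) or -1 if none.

1

1. timeout(1):  <1:cand t1 ->
2. deliver 1→2:  <2:foll t1 ->
3. deliver 2→1:  nop
4. deliver 1→3:  <3:foll t1 ->
5. deliver 3→1:  <1:lead t1 ->
6. timeout(1):  <1:cand t2 ->
7. deliver 1→2:  <2:foll t2 ->
8. deliver 2→1:  nop
9. deliver 1→3:  <3:foll t2 ->
10. deliver 3→1:  <1:lead t2 ->
11. deliver 0→1:  nop
12. propose(0,'x'):  nop
13. deliver 0→1:  nop
14. deliver 1→0:  <0:foll t1 ->
15. deliver 0→2:  nop
16. deliver 2→0:  nop
17. deliver 0→3:  nop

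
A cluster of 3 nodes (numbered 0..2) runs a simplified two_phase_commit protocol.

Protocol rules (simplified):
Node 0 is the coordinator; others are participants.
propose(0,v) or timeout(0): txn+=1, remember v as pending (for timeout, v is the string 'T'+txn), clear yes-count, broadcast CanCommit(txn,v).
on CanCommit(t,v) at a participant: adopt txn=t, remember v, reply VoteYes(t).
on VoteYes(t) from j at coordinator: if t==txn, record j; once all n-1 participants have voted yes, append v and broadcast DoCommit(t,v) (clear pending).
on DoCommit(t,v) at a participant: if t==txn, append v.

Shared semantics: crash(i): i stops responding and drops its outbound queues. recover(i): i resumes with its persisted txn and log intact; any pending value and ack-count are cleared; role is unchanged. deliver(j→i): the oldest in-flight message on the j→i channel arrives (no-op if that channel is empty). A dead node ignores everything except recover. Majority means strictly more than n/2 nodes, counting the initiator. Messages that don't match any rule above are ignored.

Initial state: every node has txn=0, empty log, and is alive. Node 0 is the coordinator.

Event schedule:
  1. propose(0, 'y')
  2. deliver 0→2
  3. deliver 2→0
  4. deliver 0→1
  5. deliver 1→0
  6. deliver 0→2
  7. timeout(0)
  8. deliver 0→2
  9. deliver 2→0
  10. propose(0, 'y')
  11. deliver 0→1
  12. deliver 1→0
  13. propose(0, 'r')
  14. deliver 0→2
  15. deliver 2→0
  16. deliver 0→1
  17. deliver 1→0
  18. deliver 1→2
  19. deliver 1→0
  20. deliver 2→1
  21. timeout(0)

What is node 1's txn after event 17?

1. propose(0,'y'):  <0:coor t1 ->
2. deliver 0→2:  <2:part t1 ->
3. deliver 2→0:  nop
4. deliver 0→1:  <1:part t1 ->
5. deliver 1→0:  <0:coor t1 y>
6. deliver 0→2:  <2:part t1 y>
7. timeout(0):  <0:coor t2 y>
8. deliver 0→2:  <2:part t2 y>
9. deliver 2→0:  nop
10. propose(0,'y'):  <0:coor t3 y>
11. deliver 0→1:  <1:part t1 y>
12. deliver 1→0:  nop
13. propose(0,'r'):  <0:coor t4 y>
14. deliver 0→2:  <2:part t3 y>
15. deliver 2→0:  nop
16. deliver 0→1:  <1:part t2 y>
17. deliver 1→0:  nop

2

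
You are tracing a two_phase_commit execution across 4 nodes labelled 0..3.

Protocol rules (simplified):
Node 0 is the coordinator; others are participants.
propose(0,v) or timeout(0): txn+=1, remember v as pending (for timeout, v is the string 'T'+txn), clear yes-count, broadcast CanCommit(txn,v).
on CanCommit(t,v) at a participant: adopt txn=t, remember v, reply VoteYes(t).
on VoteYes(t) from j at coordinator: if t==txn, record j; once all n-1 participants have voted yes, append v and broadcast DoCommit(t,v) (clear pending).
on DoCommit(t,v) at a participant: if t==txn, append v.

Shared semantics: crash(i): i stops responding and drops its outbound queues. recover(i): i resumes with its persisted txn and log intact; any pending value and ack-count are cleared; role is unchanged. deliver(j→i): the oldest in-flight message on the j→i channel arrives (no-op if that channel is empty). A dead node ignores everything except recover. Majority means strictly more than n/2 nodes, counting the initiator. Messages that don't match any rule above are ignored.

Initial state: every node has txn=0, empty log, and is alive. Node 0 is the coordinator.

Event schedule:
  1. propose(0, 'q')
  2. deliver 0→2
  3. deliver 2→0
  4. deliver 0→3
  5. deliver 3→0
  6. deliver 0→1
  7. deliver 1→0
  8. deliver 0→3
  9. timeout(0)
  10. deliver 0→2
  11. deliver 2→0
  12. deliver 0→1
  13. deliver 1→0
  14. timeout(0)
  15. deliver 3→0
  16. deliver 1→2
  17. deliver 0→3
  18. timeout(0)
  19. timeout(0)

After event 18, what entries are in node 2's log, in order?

1. propose(0,'q'):  <0:coor t1 ->
2. deliver 0→2:  <2:part t1 ->
3. deliver 2→0:  nop
4. deliver 0→3:  <3:part t1 ->
5. deliver 3→0:  nop
6. deliver 0→1:  <1:part t1 ->
7. deliver 1→0:  <0:coor t1 q>
8. deliver 0→3:  <3:part t1 q>
9. timeout(0):  <0:coor t2 q>
10. deliver 0→2:  <2:part t1 q>
11. deliver 2→0:  nop
12. deliver 0→1:  <1:part t1 q>
13. deliver 1→0:  nop
14. timeout(0):  <0:coor t3 q>
15. deliver 3→0:  nop
16. deliver 1→2:  nop
17. deliver 0→3:  <3:part t2 q>
18. timeout(0):  <0:coor t4 q>

q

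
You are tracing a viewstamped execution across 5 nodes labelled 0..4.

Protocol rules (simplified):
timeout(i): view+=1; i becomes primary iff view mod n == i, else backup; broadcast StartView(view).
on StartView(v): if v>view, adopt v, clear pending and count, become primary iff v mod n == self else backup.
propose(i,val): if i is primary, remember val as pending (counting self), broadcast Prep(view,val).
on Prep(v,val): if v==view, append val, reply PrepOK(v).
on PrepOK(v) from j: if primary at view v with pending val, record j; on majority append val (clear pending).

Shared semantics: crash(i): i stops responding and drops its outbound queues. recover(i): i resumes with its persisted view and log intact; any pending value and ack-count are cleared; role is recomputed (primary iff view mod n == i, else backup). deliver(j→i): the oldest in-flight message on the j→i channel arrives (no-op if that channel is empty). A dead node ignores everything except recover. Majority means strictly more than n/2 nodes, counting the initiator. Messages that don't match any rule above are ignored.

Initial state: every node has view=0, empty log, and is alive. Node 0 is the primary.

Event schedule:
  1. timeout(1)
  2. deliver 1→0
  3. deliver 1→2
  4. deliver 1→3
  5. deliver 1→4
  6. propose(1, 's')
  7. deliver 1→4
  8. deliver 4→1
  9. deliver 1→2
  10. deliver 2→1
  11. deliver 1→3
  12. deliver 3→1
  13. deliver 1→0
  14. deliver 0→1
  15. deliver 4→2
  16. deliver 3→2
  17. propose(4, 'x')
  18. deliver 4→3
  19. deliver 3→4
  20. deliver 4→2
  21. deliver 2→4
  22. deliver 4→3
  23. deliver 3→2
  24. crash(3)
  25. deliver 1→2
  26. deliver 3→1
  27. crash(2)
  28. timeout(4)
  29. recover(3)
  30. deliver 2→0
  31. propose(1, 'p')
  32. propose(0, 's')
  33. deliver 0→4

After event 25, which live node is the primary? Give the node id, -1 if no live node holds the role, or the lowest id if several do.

[1] timeout(1) → N1(prim v1 [-])
[2] deliver 1→0 → N0(back v1 [-])
[3] deliver 1→2 → N2(back v1 [-])
[4] deliver 1→3 → N3(back v1 [-])
[5] deliver 1→4 → N4(back v1 [-])
[6] propose(1,'s') → ∅
[7] deliver 1→4 → N4(back v1 [s])
[8] deliver 4→1 → ∅
[9] deliver 1→2 → N2(back v1 [s])
[10] deliver 2→1 → N1(prim v1 [s])
[11] deliver 1→3 → N3(back v1 [s])
[12] deliver 3→1 → ∅
[13] deliver 1→0 → N0(back v1 [s])
[14] deliver 0→1 → ∅
[15] deliver 4→2 → ∅
[16] deliver 3→2 → ∅
[17] propose(4,'x') → ∅
[18] deliver 4→3 → ∅
[19] deliver 3→4 → ∅
[20] deliver 4→2 → ∅
[21] deliver 2→4 → ∅
[22] deliver 4→3 → ∅
[23] deliver 3→2 → ∅
[24] crash(3) → N3(✗back v1 [s])
[25] deliver 1→2 → ∅

1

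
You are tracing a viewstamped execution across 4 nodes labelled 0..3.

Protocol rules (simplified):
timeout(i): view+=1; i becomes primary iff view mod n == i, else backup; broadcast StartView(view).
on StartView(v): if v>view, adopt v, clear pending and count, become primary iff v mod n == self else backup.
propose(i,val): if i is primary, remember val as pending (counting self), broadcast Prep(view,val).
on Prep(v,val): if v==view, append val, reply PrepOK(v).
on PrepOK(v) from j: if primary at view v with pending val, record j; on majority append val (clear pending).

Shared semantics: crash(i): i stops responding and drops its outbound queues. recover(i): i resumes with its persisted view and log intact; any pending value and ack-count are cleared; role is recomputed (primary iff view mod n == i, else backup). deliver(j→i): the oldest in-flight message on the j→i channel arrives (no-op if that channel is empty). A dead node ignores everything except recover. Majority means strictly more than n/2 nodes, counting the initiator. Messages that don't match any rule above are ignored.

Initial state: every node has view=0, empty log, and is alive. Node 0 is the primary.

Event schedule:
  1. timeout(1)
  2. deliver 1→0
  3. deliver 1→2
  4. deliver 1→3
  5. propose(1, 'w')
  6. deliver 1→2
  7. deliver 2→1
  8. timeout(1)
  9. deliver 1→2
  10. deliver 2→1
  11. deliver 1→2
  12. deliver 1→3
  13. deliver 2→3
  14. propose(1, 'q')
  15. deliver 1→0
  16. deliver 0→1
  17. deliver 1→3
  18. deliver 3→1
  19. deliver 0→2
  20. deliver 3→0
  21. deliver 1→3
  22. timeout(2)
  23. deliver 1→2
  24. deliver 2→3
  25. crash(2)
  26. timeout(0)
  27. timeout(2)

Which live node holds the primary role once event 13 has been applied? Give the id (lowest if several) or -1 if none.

e1 timeout(1): 1[prim,v=1,-]
e2 deliver 1→0: 0[back,v=1,-]
e3 deliver 1→2: 2[back,v=1,-]
e4 deliver 1→3: 3[back,v=1,-]
e5 propose(1,'w'): ·
e6 deliver 1→2: 2[back,v=1,w]
e7 deliver 2→1: ·
e8 timeout(1): 1[back,v=2,-]
e9 deliver 1→2: 2[prim,v=2,w]
e10 deliver 2→1: ·
e11 deliver 1→2: ·
e12 deliver 1→3: 3[back,v=1,w]
e13 deliver 2→3: ·

2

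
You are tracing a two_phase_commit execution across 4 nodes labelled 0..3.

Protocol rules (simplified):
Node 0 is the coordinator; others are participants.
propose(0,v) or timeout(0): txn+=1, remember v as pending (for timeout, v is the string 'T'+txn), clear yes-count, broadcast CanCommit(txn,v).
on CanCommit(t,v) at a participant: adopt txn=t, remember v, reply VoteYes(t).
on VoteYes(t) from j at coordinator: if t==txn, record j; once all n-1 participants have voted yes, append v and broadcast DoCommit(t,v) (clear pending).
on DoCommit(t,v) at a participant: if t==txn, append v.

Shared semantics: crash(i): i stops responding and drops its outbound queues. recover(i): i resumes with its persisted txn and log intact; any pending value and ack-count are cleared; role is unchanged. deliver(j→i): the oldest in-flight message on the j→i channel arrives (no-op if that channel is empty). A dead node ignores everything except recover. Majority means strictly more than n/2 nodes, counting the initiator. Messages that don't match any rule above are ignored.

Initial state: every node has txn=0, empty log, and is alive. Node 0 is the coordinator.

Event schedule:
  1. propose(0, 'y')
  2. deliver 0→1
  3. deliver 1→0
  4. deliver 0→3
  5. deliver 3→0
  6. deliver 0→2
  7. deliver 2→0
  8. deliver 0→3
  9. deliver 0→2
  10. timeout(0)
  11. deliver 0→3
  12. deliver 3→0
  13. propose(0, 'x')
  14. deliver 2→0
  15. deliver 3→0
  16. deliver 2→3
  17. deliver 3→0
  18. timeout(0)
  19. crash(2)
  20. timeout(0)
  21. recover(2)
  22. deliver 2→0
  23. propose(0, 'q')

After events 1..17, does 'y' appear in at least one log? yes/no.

yes

[1] propose(0,'y') → N0(coor t1 [-])
[2] deliver 0→1 → N1(part t1 [-])
[3] deliver 1→0 → ∅
[4] deliver 0→3 → N3(part t1 [-])
[5] deliver 3→0 → ∅
[6] deliver 0→2 → N2(part t1 [-])
[7] deliver 2→0 → N0(coor t1 [y])
[8] deliver 0→3 → N3(part t1 [y])
[9] deliver 0→2 → N2(part t1 [y])
[10] timeout(0) → N0(coor t2 [y])
[11] deliver 0→3 → N3(part t2 [y])
[12] deliver 3→0 → ∅
[13] propose(0,'x') → N0(coor t3 [y])
[14] deliver 2→0 → ∅
[15] deliver 3→0 → ∅
[16] deliver 2→3 → ∅
[17] deliver 3→0 → ∅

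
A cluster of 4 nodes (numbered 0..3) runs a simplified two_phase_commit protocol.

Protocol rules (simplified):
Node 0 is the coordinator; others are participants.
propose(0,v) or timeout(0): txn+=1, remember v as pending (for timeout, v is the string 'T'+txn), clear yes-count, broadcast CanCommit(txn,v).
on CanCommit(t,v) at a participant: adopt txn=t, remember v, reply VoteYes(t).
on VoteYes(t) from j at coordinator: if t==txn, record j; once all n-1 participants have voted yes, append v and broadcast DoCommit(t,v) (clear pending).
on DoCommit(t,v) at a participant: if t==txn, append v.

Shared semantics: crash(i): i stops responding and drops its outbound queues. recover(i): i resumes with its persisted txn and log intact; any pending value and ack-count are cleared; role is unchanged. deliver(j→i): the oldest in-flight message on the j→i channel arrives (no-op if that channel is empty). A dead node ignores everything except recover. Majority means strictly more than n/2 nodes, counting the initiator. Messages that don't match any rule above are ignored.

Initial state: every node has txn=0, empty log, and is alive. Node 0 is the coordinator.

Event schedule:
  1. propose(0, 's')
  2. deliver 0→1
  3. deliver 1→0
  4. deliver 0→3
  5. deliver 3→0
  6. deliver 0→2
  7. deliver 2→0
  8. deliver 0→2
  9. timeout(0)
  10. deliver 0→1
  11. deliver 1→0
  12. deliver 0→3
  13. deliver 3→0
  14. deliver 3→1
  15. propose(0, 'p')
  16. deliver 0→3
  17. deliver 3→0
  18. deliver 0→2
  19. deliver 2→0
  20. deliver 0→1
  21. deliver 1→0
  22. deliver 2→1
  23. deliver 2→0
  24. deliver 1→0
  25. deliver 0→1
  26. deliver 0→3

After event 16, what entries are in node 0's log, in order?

s

[1] propose(0,'s') → N0(coor t1 [-])
[2] deliver 0→1 → N1(part t1 [-])
[3] deliver 1→0 → ∅
[4] deliver 0→3 → N3(part t1 [-])
[5] deliver 3→0 → ∅
[6] deliver 0→2 → N2(part t1 [-])
[7] deliver 2→0 → N0(coor t1 [s])
[8] deliver 0→2 → N2(part t1 [s])
[9] timeout(0) → N0(coor t2 [s])
[10] deliver 0→1 → N1(part t1 [s])
[11] deliver 1→0 → ∅
[12] deliver 0→3 → N3(part t1 [s])
[13] deliver 3→0 → ∅
[14] deliver 3→1 → ∅
[15] propose(0,'p') → N0(coor t3 [s])
[16] deliver 0→3 → N3(part t2 [s])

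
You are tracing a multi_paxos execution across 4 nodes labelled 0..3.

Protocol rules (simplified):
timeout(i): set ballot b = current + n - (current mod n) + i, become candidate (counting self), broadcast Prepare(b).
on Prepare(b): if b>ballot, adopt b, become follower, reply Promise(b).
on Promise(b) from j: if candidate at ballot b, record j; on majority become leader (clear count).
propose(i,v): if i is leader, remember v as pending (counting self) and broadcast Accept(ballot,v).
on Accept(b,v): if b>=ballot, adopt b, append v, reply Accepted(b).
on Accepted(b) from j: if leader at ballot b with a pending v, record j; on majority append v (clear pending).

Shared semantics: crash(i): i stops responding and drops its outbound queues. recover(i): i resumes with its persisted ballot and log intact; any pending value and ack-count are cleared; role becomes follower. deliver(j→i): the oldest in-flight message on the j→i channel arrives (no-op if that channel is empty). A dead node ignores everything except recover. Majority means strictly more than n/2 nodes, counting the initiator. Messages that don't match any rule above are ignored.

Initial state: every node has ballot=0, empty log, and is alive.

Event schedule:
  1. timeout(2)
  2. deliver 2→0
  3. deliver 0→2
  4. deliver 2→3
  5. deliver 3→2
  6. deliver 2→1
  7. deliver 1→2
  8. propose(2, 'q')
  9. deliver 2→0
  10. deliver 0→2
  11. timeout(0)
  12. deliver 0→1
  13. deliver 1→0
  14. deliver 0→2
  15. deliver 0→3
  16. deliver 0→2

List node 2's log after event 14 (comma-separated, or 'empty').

empty

step 1 timeout(2): 2={cand,b=6,log=-}
step 2 deliver 2→0: 0={foll,b=6,log=-}
step 3 deliver 0→2: —
step 4 deliver 2→3: 3={foll,b=6,log=-}
step 5 deliver 3→2: 2={lead,b=6,log=-}
step 6 deliver 2→1: 1={foll,b=6,log=-}
step 7 deliver 1→2: —
step 8 propose(2,'q'): —
step 9 deliver 2→0: 0={foll,b=6,log=q}
step 10 deliver 0→2: —
step 11 timeout(0): 0={cand,b=8,log=q}
step 12 deliver 0→1: 1={foll,b=8,log=-}
step 13 deliver 1→0: —
step 14 deliver 0→2: 2={foll,b=8,log=-}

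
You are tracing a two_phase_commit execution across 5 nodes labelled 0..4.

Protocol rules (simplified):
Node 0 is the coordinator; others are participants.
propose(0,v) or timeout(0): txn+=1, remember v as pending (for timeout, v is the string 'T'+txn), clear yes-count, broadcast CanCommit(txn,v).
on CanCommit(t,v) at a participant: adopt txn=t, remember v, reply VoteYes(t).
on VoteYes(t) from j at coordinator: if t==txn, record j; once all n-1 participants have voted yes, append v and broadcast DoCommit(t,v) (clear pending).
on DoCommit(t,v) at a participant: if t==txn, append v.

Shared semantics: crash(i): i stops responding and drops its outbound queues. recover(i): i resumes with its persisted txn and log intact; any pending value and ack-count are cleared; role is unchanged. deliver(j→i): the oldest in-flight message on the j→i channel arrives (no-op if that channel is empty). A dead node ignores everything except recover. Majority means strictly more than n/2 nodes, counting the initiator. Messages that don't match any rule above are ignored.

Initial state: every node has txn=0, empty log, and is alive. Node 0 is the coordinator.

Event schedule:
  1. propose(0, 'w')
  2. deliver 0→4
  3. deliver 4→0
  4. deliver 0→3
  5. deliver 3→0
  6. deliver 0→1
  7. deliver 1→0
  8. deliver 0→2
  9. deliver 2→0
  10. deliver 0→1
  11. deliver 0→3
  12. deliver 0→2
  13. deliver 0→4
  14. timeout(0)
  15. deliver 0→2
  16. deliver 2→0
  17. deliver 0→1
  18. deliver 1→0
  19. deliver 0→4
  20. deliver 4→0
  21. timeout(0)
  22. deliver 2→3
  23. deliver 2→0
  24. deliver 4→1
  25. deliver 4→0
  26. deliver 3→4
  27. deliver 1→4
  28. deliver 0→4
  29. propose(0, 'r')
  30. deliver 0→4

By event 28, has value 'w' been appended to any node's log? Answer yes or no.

yes

e1 propose(0,'w'): 0[coor,t=1,-]
e2 deliver 0→4: 4[part,t=1,-]
e3 deliver 4→0: ·
e4 deliver 0→3: 3[part,t=1,-]
e5 deliver 3→0: ·
e6 deliver 0→1: 1[part,t=1,-]
e7 deliver 1→0: ·
e8 deliver 0→2: 2[part,t=1,-]
e9 deliver 2→0: 0[coor,t=1,w]
e10 deliver 0→1: 1[part,t=1,w]
e11 deliver 0→3: 3[part,t=1,w]
e12 deliver 0→2: 2[part,t=1,w]
e13 deliver 0→4: 4[part,t=1,w]
e14 timeout(0): 0[coor,t=2,w]
e15 deliver 0→2: 2[part,t=2,w]
e16 deliver 2→0: ·
e17 deliver 0→1: 1[part,t=2,w]
e18 deliver 1→0: ·
e19 deliver 0→4: 4[part,t=2,w]
e20 deliver 4→0: ·
e21 timeout(0): 0[coor,t=3,w]
e22 deliver 2→3: ·
e23 deliver 2→0: ·
e24 deliver 4→1: ·
e25 deliver 4→0: ·
e26 deliver 3→4: ·
e27 deliver 1→4: ·
e28 deliver 0→4: 4[part,t=3,w]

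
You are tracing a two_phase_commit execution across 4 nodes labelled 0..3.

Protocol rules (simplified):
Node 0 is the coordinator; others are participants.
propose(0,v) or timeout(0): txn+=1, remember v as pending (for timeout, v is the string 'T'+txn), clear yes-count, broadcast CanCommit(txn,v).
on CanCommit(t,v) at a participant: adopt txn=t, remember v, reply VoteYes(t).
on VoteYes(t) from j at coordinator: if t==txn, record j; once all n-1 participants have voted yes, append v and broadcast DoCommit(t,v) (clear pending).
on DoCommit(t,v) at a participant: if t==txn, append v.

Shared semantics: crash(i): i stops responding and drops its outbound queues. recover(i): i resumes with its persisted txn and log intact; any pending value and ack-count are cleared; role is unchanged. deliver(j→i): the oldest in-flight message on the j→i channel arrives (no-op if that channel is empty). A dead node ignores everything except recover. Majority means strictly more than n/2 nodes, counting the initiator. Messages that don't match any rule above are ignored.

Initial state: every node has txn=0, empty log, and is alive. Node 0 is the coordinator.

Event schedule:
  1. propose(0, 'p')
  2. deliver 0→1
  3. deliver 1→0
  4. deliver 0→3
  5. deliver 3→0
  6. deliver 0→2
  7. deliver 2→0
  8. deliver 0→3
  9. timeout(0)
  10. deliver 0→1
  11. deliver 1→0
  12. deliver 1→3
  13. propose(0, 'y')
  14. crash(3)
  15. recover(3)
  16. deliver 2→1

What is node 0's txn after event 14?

e1 propose(0,'p'): 0[coor,t=1,-]
e2 deliver 0→1: 1[part,t=1,-]
e3 deliver 1→0: ·
e4 deliver 0→3: 3[part,t=1,-]
e5 deliver 3→0: ·
e6 deliver 0→2: 2[part,t=1,-]
e7 deliver 2→0: 0[coor,t=1,p]
e8 deliver 0→3: 3[part,t=1,p]
e9 timeout(0): 0[coor,t=2,p]
e10 deliver 0→1: 1[part,t=1,p]
e11 deliver 1→0: ·
e12 deliver 1→3: ·
e13 propose(0,'y'): 0[coor,t=3,p]
e14 crash(3): 3[✗part,t=1,p]

3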